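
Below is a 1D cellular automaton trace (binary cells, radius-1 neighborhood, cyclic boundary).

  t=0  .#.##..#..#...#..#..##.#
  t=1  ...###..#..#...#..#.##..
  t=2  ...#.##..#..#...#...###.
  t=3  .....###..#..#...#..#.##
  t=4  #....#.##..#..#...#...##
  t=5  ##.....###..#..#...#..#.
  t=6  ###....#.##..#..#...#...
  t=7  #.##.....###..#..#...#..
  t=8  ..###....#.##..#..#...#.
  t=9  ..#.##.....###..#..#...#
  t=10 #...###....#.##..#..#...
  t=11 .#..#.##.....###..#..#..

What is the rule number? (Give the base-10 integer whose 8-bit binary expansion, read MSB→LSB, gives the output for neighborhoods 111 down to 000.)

88

  ### -> .   bit 7 = 0  t=1,i=4
  ##. -> #   bit 6 = 1  t=0,i=4
  #.# -> .   bit 5 = 0  t=0,i=0
  #.. -> #   bit 4 = 1  t=0,i=5
  .## -> #   bit 3 = 1  t=0,i=3
  .#. -> .   bit 2 = 0  t=0,i=1
  ..# -> .   bit 1 = 0  t=0,i=6
  ... -> .   bit 0 = 0  t=0,i=12
  bits 01011000 = 88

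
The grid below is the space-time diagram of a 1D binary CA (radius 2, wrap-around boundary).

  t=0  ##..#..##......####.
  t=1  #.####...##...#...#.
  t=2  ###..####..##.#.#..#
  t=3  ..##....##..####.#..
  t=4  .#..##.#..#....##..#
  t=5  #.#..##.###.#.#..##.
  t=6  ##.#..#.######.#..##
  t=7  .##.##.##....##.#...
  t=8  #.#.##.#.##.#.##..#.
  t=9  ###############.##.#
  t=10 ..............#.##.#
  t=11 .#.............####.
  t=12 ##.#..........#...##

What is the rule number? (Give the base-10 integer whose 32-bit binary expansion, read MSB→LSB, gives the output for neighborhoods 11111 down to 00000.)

  nb #####: next=.  (t=6,i=10, bit31=0)
  nb ####.: next=.  (t=0,i=17, bit30=0)
  nb ###.#: next=#  (t=0,i=18, bit29=1)
  nb ###..: next=#  (t=1,i=5, bit28=1)
  nb ##.##: next=.  (t=0,i=19, bit27=0)
  nb ##.#.: next=#  (t=2,i=13, bit26=1)
  nb ##..#: next=#  (t=0,i=2, bit25=1)
  nb ##...: next=#  (t=0,i=9, bit24=1)
  nb #.###: next=#  (t=1,i=2, bit23=1)
  nb #.##.: next=#  (t=0,i=0, bit22=1)
  nb #.#.#: next=#  (t=1,i=0, bit21=1)
  nb #.#..: next=.  (t=2,i=16, bit20=0)
  nb #..##: next=.  (t=0,i=6, bit19=0)
  nb #..#.: next=#  (t=0,i=3, bit18=1)
  nb #...#: next=#  (t=1,i=7, bit17=1)
  nb #....: next=#  (t=0,i=10, bit16=1)
  nb .####: next=.  (t=0,i=16, bit15=0)
  nb .###.: next=#  (t=5,i=9, bit14=1)
  nb .##.#: next=#  (t=2,i=12, bit13=1)
  nb .##..: next=.  (t=0,i=1, bit12=0)
  nb .#.##: next=#  (t=1,i=1, bit11=1)
  nb .#.#.: next=#  (t=1,i=19, bit10=1)
  nb .#..#: next=#  (t=0,i=5, bit9=1)
  nb .#...: next=.  (t=1,i=15, bit8=0)
  nb ..###: next=.  (t=0,i=15, bit7=0)
  nb ..##.: next=.  (t=0,i=7, bit6=0)
  nb ..#.#: next=.  (t=1,i=18, bit5=0)
  nb ..#..: next=#  (t=0,i=4, bit4=1)
  nb ...##: next=#  (t=0,i=14, bit3=1)
  nb ...#.: next=.  (t=1,i=13, bit2=0)
  nb ....#: next=.  (t=0,i=13, bit1=0)
  nb .....: next=.  (t=0,i=11, bit0=0)
  bits 00110111111001110110111000011000 = 937913880

937913880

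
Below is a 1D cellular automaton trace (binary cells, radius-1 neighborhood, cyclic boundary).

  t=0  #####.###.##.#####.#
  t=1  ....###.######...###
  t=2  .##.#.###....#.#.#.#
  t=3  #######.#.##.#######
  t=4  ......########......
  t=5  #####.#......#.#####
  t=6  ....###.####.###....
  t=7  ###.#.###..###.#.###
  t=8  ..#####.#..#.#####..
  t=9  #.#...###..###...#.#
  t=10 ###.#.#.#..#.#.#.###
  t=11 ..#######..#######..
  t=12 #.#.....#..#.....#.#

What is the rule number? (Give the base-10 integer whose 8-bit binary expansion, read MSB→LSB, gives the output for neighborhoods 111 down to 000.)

109

  ###|.  b7=0 t=0,i=0
  ##.|#  b6=1 t=0,i=4
  #.#|#  b5=1 t=0,i=5
  #..|.  b4=0 t=1,i=0
  .##|#  b3=1 t=0,i=6
  .#.|#  b2=1 t=2,i=4
  ..#|.  b1=0 t=1,i=3
  ...|#  b0=1 t=1,i=1
  bits 01101101 = 109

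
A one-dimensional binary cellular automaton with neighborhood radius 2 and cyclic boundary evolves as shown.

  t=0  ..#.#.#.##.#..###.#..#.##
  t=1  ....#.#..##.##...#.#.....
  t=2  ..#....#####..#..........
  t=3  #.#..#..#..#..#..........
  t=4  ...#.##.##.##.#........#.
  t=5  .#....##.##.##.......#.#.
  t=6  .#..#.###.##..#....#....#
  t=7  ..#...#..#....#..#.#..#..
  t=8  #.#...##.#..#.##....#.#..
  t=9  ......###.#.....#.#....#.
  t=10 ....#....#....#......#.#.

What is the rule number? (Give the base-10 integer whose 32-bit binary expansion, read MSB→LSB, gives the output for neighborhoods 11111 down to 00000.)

  ##### -> .   bit 31 = 0  t=2,i=9
  ####. -> .   bit 30 = 0  t=2,i=10
  ###.# -> .   bit 29 = 0  t=0,i=16
  ###.. -> #   bit 28 = 1  t=2,i=11
  ##.## -> #   bit 27 = 1  t=1,i=11
  ##.#. -> #   bit 26 = 1  t=0,i=10
  ##..# -> .   bit 25 = 0  t=0,i=0
  ##... -> #   bit 24 = 1  t=1,i=14
  #.### -> #   bit 23 = 1  t=6,i=6
  #.##. -> .   bit 22 = 0  t=0,i=8
  #.#.# -> #   bit 21 = 1  t=0,i=4
  #.#.. -> .   bit 20 = 0  t=0,i=11
  #..## -> #   bit 19 = 1  t=0,i=13
  #..#. -> .   bit 18 = 0  t=0,i=1
  #...# -> .   bit 17 = 0  t=1,i=15
  #.... -> .   bit 16 = 0  t=1,i=21
  .#### -> #   bit 15 = 1  t=2,i=8
  .###. -> .   bit 14 = 0  t=0,i=15
  .##.# -> #   bit 13 = 1  t=0,i=9
  .##.. -> .   bit 12 = 0  t=0,i=24
  .#.## -> .   bit 11 = 0  t=0,i=7
  .#.#. -> .   bit 10 = 0  t=0,i=3
  .#..# -> #   bit 9 = 1  t=0,i=12
  .#... -> .   bit 8 = 0  t=1,i=20
  ..### -> .   bit 7 = 0  t=0,i=14
  ..##. -> #   bit 6 = 1  t=1,i=9
  ..#.# -> .   bit 5 = 0  t=0,i=2
  ..#.. -> #   bit 4 = 1  t=2,i=2
  ...## -> .   bit 3 = 0  t=2,i=6
  ...#. -> .   bit 2 = 0  t=1,i=3
  ....# -> #   bit 1 = 1  t=1,i=2
  ..... -> .   bit 0 = 0  t=1,i=0
  bits 00011101101010001010001001010010 = 497590866

497590866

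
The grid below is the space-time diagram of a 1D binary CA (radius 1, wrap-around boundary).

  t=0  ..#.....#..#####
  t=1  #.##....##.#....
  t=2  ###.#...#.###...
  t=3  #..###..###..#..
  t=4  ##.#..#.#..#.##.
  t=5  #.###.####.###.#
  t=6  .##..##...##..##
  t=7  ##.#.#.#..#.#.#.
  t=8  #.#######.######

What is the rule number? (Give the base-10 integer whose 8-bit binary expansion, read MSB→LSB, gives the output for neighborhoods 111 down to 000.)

60

  [7] ### => .  t=0,i=12
  [6] ##. => .  t=0,i=15
  [5] #.# => #  t=1,i=1
  [4] #.. => #  t=0,i=0
  [3] .## => #  t=0,i=11
  [2] .#. => #  t=0,i=2
  [1] ..# => .  t=0,i=1
  [0] ... => .  t=0,i=4
  bits 00111100 = 60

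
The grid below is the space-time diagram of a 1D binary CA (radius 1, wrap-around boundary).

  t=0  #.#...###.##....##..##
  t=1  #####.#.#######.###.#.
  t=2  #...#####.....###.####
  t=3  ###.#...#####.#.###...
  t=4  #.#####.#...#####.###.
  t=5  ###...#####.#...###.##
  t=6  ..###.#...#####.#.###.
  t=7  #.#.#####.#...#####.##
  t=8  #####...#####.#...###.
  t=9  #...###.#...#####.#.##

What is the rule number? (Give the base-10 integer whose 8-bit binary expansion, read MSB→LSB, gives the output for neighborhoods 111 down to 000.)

  ###|.  b7=0 t=0,i=7
  ##.|#  b6=1 t=0,i=0
  #.#|#  b5=1 t=0,i=1
  #..|#  b4=1 t=0,i=3
  .##|#  b3=1 t=0,i=6
  .#.|#  b2=1 t=0,i=2
  ..#|.  b1=0 t=0,i=5
  ...|#  b0=1 t=0,i=4
  bits 01111101 = 125

125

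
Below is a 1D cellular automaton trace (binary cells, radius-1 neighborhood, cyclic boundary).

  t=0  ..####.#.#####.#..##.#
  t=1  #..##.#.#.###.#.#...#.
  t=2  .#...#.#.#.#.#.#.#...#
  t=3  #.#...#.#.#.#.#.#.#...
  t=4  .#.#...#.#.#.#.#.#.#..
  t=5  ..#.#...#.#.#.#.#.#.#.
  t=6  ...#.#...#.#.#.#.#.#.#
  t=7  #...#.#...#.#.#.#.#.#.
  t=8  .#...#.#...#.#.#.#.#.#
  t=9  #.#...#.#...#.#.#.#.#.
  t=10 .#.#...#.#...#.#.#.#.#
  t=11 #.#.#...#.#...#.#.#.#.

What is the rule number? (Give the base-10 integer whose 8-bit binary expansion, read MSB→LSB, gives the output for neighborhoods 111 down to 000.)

  nb ###: next=#  (t=0,i=3, bit7=1)
  nb ##.: next=.  (t=0,i=5, bit6=0)
  nb #.#: next=#  (t=0,i=6, bit5=1)
  nb #..: next=#  (t=0,i=0, bit4=1)
  nb .##: next=.  (t=0,i=2, bit3=0)
  nb .#.: next=.  (t=0,i=7, bit2=0)
  nb ..#: next=.  (t=0,i=1, bit1=0)
  nb ...: next=.  (t=1,i=18, bit0=0)
  bits 10110000 = 176

176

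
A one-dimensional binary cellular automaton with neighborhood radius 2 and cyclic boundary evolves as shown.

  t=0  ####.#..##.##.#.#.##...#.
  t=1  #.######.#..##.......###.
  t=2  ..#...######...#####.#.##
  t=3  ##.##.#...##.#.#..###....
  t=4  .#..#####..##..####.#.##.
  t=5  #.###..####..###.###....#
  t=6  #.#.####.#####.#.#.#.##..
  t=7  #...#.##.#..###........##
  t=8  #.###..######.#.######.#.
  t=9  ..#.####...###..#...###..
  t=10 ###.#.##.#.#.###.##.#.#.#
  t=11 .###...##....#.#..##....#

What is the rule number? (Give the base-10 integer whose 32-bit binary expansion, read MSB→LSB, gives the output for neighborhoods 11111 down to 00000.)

1990140839

  ##### -> .   bit 31 = 0  t=1,i=4
  ####. -> #   bit 30 = 1  t=0,i=2
  ###.# -> #   bit 29 = 1  t=0,i=3
  ###.. -> #   bit 28 = 1  t=2,i=11
  ##.## -> .   bit 27 = 0  t=0,i=10
  ##.#. -> #   bit 26 = 1  t=0,i=4
  ##..# -> #   bit 25 = 1  t=2,i=0
  ##... -> .   bit 24 = 0  t=0,i=20
  #.### -> #   bit 23 = 1  t=0,i=0
  #.##. -> .   bit 22 = 0  t=0,i=11
  #.#.# -> .   bit 21 = 0  t=0,i=14
  #.#.. -> #   bit 20 = 1  t=0,i=5
  #..## -> #   bit 19 = 1  t=0,i=7
  #..#. -> #   bit 18 = 1  t=2,i=1
  #...# -> #   bit 17 = 1  t=0,i=21
  #.... -> #   bit 16 = 1  t=1,i=15
  .#### -> .   bit 15 = 0  t=0,i=1
  .###. -> .   bit 14 = 0  t=1,i=22
  .##.# -> #   bit 13 = 1  t=0,i=9
  .##.. -> .   bit 12 = 0  t=0,i=19
  .#.## -> .   bit 11 = 0  t=0,i=17
  .#.#. -> .   bit 10 = 0  t=0,i=15
  .#..# -> #   bit 9 = 1  t=0,i=6
  .#... -> #   bit 8 = 1  t=2,i=3
  ..### -> #   bit 7 = 1  t=1,i=21
  ..##. -> .   bit 6 = 0  t=0,i=8
  ..#.# -> #   bit 5 = 1  t=0,i=23
  ..#.. -> .   bit 4 = 0  t=2,i=2
  ...## -> .   bit 3 = 0  t=1,i=20
  ...#. -> #   bit 2 = 1  t=0,i=22
  ....# -> #   bit 1 = 1  t=1,i=19
  ..... -> #   bit 0 = 1  t=1,i=16
  bits 01110110100111110010001110100111 = 1990140839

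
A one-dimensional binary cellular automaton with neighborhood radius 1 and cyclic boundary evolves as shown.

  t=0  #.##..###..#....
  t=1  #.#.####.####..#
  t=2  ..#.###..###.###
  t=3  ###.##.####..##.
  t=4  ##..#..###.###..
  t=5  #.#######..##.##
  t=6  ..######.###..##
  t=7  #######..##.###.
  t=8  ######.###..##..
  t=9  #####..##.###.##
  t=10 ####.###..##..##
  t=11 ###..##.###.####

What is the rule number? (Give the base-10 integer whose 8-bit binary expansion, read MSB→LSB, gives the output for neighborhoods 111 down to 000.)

158

  ###|#  b7=1 t=0,i=7
  ##.|.  b6=0 t=0,i=3
  #.#|.  b5=0 t=0,i=1
  #..|#  b4=1 t=0,i=4
  .##|#  b3=1 t=0,i=2
  .#.|#  b2=1 t=0,i=0
  ..#|#  b1=1 t=0,i=5
  ...|.  b0=0 t=0,i=13
  bits 10011110 = 158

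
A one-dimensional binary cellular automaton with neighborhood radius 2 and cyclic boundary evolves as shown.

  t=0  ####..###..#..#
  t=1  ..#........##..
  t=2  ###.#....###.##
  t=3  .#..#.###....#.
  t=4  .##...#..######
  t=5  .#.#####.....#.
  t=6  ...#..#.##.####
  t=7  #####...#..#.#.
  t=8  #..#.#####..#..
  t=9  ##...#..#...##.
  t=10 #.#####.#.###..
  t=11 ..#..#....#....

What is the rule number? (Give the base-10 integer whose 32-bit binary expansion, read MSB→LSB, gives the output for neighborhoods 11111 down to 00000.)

  #####|.  b31=0 t=0,i=1
  ####.|#  b30=1 t=0,i=2
  ###.#|.  b29=0 t=2,i=2
  ###..|.  b28=0 t=0,i=3
  ##.##|.  b27=0 t=2,i=12
  ##.#.|.  b26=0 t=2,i=3
  ##..#|.  b25=0 t=0,i=4
  ##...|#  b24=1 t=1,i=13
  #.###|#  b23=1 t=2,i=13
  #.##.|#  b22=1 t=4,i=1
  #.#.#|.  b21=0 t=7,i=13
  #.#..|#  b20=1 t=2,i=4
  #..##|.  b19=0 t=0,i=5
  #..#.|.  b18=0 t=0,i=10
  #...#|#  b17=1 t=4,i=4
  #....|#  b16=1 t=1,i=4
  .####|.  b15=0 t=0,i=0
  .###.|.  b14=0 t=0,i=7
  .##.#|.  b13=0 t=6,i=9
  .##..|.  b12=0 t=1,i=12
  .#.##|.  b11=0 t=3,i=5
  .#.#.|#  b10=1 t=7,i=12
  .#..#|#  b9=1 t=0,i=12
  .#...|.  b8=0 t=1,i=3
  ..###|.  b7=0 t=0,i=6
  ..##.|#  b6=1 t=1,i=11
  ..#.#|.  b5=0 t=3,i=4
  ..#..|#  b4=1 t=0,i=11
  ...##|#  b3=1 t=1,i=10
  ...#.|#  b2=1 t=1,i=1
  ....#|#  b1=1 t=1,i=0
  .....|.  b0=0 t=1,i=5
  bits 01000001110100110000011001011110 = 1104348766

1104348766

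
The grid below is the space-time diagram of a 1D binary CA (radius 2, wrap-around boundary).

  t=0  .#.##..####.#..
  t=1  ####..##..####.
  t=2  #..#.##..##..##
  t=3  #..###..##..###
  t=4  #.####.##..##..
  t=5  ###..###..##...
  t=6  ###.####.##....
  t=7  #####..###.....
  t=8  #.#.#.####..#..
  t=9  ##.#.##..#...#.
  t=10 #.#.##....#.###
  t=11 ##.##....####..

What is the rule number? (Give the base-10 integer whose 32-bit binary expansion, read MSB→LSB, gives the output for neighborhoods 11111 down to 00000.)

  ##### -> #   bit 31 = 1  t=7,i=2
  ####. -> .   bit 30 = 0  t=0,i=9
  ###.# -> #   bit 29 = 1  t=0,i=10
  ###.. -> #   bit 28 = 1  t=1,i=3
  ##.## -> #   bit 27 = 1  t=1,i=14
  ##.#. -> #   bit 26 = 1  t=0,i=11
  ##..# -> .   bit 25 = 0  t=0,i=5
  ##... -> .   bit 24 = 0  t=5,i=12
  #.### -> #   bit 23 = 1  t=1,i=0
  #.##. -> #   bit 22 = 1  t=0,i=3
  #.#.# -> .   bit 21 = 0  t=8,i=2
  #.#.. -> #   bit 20 = 1  t=0,i=12
  #..## -> #   bit 19 = 1  t=0,i=6
  #..#. -> .   bit 18 = 0  t=2,i=2
  #...# -> .   bit 17 = 0  t=0,i=14
  #.... -> .   bit 16 = 0  t=6,i=12
  .#### -> .   bit 15 = 0  t=0,i=8
  .###. -> #   bit 14 = 1  t=2,i=14
  .##.# -> .   bit 13 = 0  t=9,i=1
  .##.. -> .   bit 12 = 0  t=0,i=4
  .#.## -> #   bit 11 = 1  t=0,i=2
  .#.#. -> #   bit 10 = 1  t=8,i=1
  .#..# -> #   bit 9 = 1  t=8,i=13
  .#... -> #   bit 8 = 1  t=0,i=13
  ..### -> #   bit 7 = 1  t=0,i=7
  ..##. -> #   bit 6 = 1  t=1,i=6
  ..#.# -> #   bit 5 = 1  t=0,i=1
  ..#.. -> .   bit 4 = 0  t=8,i=12
  ...## -> .   bit 3 = 0  t=5,i=14
  ...#. -> #   bit 2 = 1  t=0,i=0
  ....# -> .   bit 1 = 0  t=6,i=13
  ..... -> #   bit 0 = 1  t=7,i=12
  bits 10111100110110000100111111100101 = 3168292837

3168292837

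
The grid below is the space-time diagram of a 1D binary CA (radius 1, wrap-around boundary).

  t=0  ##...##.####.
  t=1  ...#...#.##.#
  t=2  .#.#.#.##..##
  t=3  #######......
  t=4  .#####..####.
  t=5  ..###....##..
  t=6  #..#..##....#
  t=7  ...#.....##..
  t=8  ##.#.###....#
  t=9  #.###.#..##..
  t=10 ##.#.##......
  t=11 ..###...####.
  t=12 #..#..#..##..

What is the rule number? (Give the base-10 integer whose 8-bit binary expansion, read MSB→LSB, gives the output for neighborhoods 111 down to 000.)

165

  ### -> #   bit 7 = 1  t=0,i=9
  ##. -> .   bit 6 = 0  t=0,i=1
  #.# -> #   bit 5 = 1  t=0,i=7
  #.. -> .   bit 4 = 0  t=0,i=2
  .## -> .   bit 3 = 0  t=0,i=0
  .#. -> #   bit 2 = 1  t=1,i=3
  ..# -> .   bit 1 = 0  t=0,i=4
  ... -> #   bit 0 = 1  t=0,i=3
  bits 10100101 = 165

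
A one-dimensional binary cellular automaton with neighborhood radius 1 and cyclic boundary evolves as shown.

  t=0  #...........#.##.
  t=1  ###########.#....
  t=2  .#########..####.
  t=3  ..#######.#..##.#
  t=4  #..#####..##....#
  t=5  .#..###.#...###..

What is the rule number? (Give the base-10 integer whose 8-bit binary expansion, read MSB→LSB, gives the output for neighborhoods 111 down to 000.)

149

  nb ###: next=#  (t=1,i=1, bit7=1)
  nb ##.: next=.  (t=0,i=15, bit6=0)
  nb #.#: next=.  (t=0,i=13, bit5=0)
  nb #..: next=#  (t=0,i=1, bit4=1)
  nb .##: next=.  (t=0,i=14, bit3=0)
  nb .#.: next=#  (t=0,i=0, bit2=1)
  nb ..#: next=.  (t=0,i=11, bit1=0)
  nb ...: next=#  (t=0,i=2, bit0=1)
  bits 10010101 = 149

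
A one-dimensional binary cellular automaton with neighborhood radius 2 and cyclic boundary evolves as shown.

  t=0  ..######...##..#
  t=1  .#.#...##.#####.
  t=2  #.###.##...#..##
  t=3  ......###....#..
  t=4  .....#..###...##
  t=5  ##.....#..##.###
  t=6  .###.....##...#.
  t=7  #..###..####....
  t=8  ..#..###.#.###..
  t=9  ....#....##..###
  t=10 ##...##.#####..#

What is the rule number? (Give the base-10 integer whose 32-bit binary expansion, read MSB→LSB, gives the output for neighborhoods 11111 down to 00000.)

326999368

  ##### -> .   bit 31 = 0  t=0,i=4
  ####. -> .   bit 30 = 0  t=0,i=6
  ###.# -> .   bit 29 = 0  t=2,i=0
  ###.. -> #   bit 28 = 1  t=0,i=7
  ##.## -> .   bit 27 = 0  t=1,i=9
  ##.#. -> .   bit 26 = 0  t=8,i=8
  ##..# -> #   bit 25 = 1  t=0,i=13
  ##... -> #   bit 24 = 1  t=0,i=8
  #.### -> .   bit 23 = 0  t=1,i=10
  #.##. -> #   bit 22 = 1  t=2,i=6
  #.#.# -> #   bit 21 = 1  t=8,i=9
  #.#.. -> #   bit 20 = 1  t=1,i=3
  #..## -> #   bit 19 = 1  t=0,i=1
  #..#. -> #   bit 18 = 1  t=0,i=14
  #...# -> .   bit 17 = 0  t=0,i=9
  #.... -> #   bit 16 = 1  t=3,i=10
  .#### -> #   bit 15 = 1  t=0,i=3
  .###. -> .   bit 14 = 0  t=2,i=3
  .##.# -> .   bit 13 = 0  t=1,i=8
  .##.. -> #   bit 12 = 1  t=0,i=12
  .#.## -> #   bit 11 = 1  t=8,i=10
  .#.#. -> #   bit 10 = 1  t=1,i=2
  .#..# -> .   bit 9 = 0  t=0,i=0
  .#... -> #   bit 8 = 1  t=1,i=4
  ..### -> .   bit 7 = 0  t=0,i=2
  ..##. -> #   bit 6 = 1  t=0,i=11
  ..#.# -> .   bit 5 = 0  t=1,i=1
  ..#.. -> .   bit 4 = 0  t=0,i=15
  ...## -> #   bit 3 = 1  t=0,i=10
  ...#. -> .   bit 2 = 0  t=2,i=10
  ....# -> .   bit 1 = 0  t=3,i=4
  ..... -> .   bit 0 = 0  t=3,i=0
  bits 00010011011111011001110101001000 = 326999368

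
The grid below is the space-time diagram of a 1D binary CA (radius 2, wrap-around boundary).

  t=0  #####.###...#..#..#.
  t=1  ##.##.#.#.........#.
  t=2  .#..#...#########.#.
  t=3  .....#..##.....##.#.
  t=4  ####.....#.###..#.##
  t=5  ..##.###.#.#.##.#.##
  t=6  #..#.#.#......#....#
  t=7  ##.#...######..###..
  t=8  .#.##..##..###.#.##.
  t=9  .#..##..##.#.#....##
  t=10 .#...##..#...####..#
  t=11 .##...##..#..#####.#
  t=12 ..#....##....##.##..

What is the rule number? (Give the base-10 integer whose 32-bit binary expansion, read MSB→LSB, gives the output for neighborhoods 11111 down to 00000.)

  [31] ##### => .  t=0,i=2
  [30] ####. => #  t=0,i=3
  [29] ###.# => #  t=0,i=4
  [28] ###.. => #  t=0,i=8
  [27] ##.## => .  t=0,i=5
  [26] ##.#. => .  t=1,i=5
  [25] ##..# => #  t=4,i=14
  [24] ##... => .  t=0,i=9
  [23] #.### => #  t=0,i=0
  [22] #.##. => .  t=1,i=0
  [21] #.#.# => .  t=1,i=6
  [20] #.#.. => #  t=1,i=8
  [19] #..## => .  t=3,i=7
  [18] #..#. => .  t=0,i=14
  [17] #...# => .  t=0,i=10
  [16] #.... => #  t=1,i=10
  [15] .#### => #  t=0,i=1
  [14] .###. => .  t=0,i=7
  [13] .##.# => #  t=1,i=1
  [12] .##.. => #  t=3,i=9
  [11] .#.## => .  t=0,i=19
  [10] .#.#. => .  t=1,i=7
  [9] .#..# => .  t=0,i=13
  [8] .#... => #  t=1,i=9
  [7] ..### => #  t=2,i=8
  [6] ..##. => .  t=3,i=8
  [5] ..#.# => #  t=0,i=18
  [4] ..#.. => .  t=0,i=12
  [3] ...## => .  t=2,i=7
  [2] ...#. => .  t=0,i=11
  [1] ....# => #  t=1,i=16
  [0] ..... => #  t=1,i=11
  bits 01110010100100011011000110100011 = 1922150819

1922150819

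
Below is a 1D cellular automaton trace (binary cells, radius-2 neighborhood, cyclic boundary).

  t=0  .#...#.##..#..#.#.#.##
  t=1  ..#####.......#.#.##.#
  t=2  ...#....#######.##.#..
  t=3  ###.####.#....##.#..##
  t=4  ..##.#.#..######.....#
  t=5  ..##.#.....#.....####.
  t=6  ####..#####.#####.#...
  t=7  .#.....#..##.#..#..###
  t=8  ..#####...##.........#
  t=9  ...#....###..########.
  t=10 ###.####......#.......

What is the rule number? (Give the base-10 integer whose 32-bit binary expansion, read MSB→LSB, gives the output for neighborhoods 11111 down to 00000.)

  ##### -> .   bit 31 = 0  t=1,i=4
  ####. -> .   bit 30 = 0  t=1,i=5
  ###.# -> #   bit 29 = 1  t=2,i=14
  ###.. -> .   bit 28 = 0  t=1,i=6
  ##.## -> #   bit 27 = 1  t=2,i=15
  ##.#. -> .   bit 26 = 0  t=0,i=0
  ##..# -> .   bit 25 = 0  t=0,i=9
  ##... -> .   bit 24 = 0  t=1,i=7
  #.### -> .   bit 23 = 0  t=3,i=4
  #.##. -> .   bit 22 = 0  t=0,i=7
  #.#.# -> #   bit 21 = 1  t=0,i=16
  #.#.. -> .   bit 20 = 0  t=0,i=1
  #..## -> .   bit 19 = 0  t=1,i=1
  #..#. -> .   bit 18 = 0  t=0,i=10
  #...# -> #   bit 17 = 1  t=0,i=3
  #.... -> #   bit 16 = 1  t=1,i=8
  .#### -> #   bit 15 = 1  t=1,i=3
  .###. -> .   bit 14 = 0  t=7,i=20
  .##.# -> #   bit 13 = 1  t=0,i=21
  .##.. -> .   bit 12 = 0  t=0,i=8
  .#.## -> #   bit 11 = 1  t=0,i=6
  .#.#. -> .   bit 10 = 0  t=0,i=15
  .#..# -> .   bit 9 = 0  t=0,i=12
  .#... -> #   bit 8 = 1  t=0,i=2
  ..### -> .   bit 7 = 0  t=1,i=2
  ..##. -> #   bit 6 = 1  t=3,i=14
  ..#.# -> #   bit 5 = 1  t=0,i=5
  ..#.. -> .   bit 4 = 0  t=0,i=11
  ...## -> #   bit 3 = 1  t=2,i=7
  ...#. -> #   bit 2 = 1  t=0,i=4
  ....# -> #   bit 1 = 1  t=1,i=12
  ..... -> #   bit 0 = 1  t=1,i=9
  bits 00101000001000111010100101101111 = 673425775

673425775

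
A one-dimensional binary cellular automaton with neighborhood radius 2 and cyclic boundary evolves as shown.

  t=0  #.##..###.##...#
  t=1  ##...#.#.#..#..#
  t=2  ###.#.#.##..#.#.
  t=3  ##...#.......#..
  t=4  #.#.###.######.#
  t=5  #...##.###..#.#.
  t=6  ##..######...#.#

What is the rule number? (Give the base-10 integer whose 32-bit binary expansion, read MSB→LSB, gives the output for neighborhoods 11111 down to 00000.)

1503192407

  ##### -> .   bit 31 = 0  t=4,i=10
  ####. -> #   bit 30 = 1  t=4,i=12
  ###.# -> .   bit 29 = 0  t=0,i=8
  ###.. -> #   bit 28 = 1  t=1,i=1
  ##.## -> #   bit 27 = 1  t=0,i=1
  ##.#. -> .   bit 26 = 0  t=2,i=3
  ##..# -> .   bit 25 = 0  t=0,i=4
  ##... -> #   bit 24 = 1  t=0,i=12
  #.### -> #   bit 23 = 1  t=2,i=0
  #.##. -> .   bit 22 = 0  t=0,i=2
  #.#.# -> .   bit 21 = 0  t=1,i=7
  #.#.. -> #   bit 20 = 1  t=1,i=9
  #..## -> #   bit 19 = 1  t=0,i=5
  #..#. -> .   bit 18 = 0  t=1,i=11
  #...# -> .   bit 17 = 0  t=0,i=13
  #.... -> .   bit 16 = 0  t=3,i=7
  .#### -> #   bit 15 = 1  t=4,i=9
  .###. -> #   bit 14 = 1  t=0,i=7
  .##.# -> #   bit 13 = 1  t=0,i=0
  .##.. -> .   bit 12 = 0  t=0,i=3
  .#.## -> .   bit 11 = 0  t=2,i=7
  .#.#. -> #   bit 10 = 1  t=1,i=6
  .#..# -> .   bit 9 = 0  t=1,i=10
  .#... -> #   bit 8 = 1  t=3,i=6
  ..### -> .   bit 7 = 0  t=0,i=6
  ..##. -> #   bit 6 = 1  t=0,i=15
  ..#.# -> .   bit 5 = 0  t=1,i=5
  ..#.. -> #   bit 4 = 1  t=1,i=12
  ...## -> .   bit 3 = 0  t=0,i=14
  ...#. -> #   bit 2 = 1  t=1,i=4
  ....# -> #   bit 1 = 1  t=3,i=11
  ..... -> #   bit 0 = 1  t=3,i=8
  bits 01011001100110001110010101010111 = 1503192407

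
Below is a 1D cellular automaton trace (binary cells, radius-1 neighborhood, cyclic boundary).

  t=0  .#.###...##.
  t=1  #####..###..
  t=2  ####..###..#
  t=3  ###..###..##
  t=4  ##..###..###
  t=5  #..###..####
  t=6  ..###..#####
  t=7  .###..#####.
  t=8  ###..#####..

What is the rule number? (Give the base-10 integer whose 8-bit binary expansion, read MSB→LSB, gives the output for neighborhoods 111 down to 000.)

  ### -> #   bit 7 = 1  t=0,i=4
  ##. -> .   bit 6 = 0  t=0,i=5
  #.# -> #   bit 5 = 1  t=0,i=2
  #.. -> .   bit 4 = 0  t=0,i=6
  .## -> #   bit 3 = 1  t=0,i=3
  .#. -> #   bit 2 = 1  t=0,i=1
  ..# -> #   bit 1 = 1  t=0,i=0
  ... -> #   bit 0 = 1  t=0,i=7
  bits 10101111 = 175

175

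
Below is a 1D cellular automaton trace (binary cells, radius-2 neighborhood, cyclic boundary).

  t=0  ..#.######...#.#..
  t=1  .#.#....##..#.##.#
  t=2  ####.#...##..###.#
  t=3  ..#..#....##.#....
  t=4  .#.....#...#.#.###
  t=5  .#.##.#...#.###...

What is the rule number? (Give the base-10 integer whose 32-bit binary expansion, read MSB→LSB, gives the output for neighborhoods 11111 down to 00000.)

1383152773

  #####|.  b31=0 t=0,i=6
  ####.|#  b30=1 t=0,i=8
  ###.#|.  b29=0 t=2,i=3
  ###..|#  b28=1 t=0,i=9
  ##.##|.  b27=0 t=2,i=16
  ##.#.|.  b26=0 t=1,i=16
  ##..#|#  b25=1 t=1,i=10
  ##...|.  b24=0 t=0,i=10
  #.###|.  b23=0 t=0,i=4
  #.##.|#  b22=1 t=1,i=14
  #.#.#|#  b21=1 t=1,i=1
  #.#..|#  b20=1 t=0,i=15
  #..##|.  b19=0 t=2,i=12
  #..#.|.  b18=0 t=1,i=11
  #...#|.  b17=0 t=0,i=11
  #....|#  b16=1 t=0,i=17
  .####|.  b15=0 t=0,i=5
  .###.|.  b14=0 t=2,i=14
  .##.#|#  b13=1 t=1,i=15
  .##..|#  b12=1 t=1,i=9
  .#.##|#  b11=1 t=0,i=3
  .#.#.|#  b10=1 t=0,i=14
  .#..#|.  b9=0 t=3,i=3
  .#...|.  b8=0 t=0,i=16
  ..###|#  b7=1 t=2,i=13
  ..##.|.  b6=0 t=1,i=8
  ..#.#|.  b5=0 t=0,i=2
  ..#..|.  b4=0 t=3,i=2
  ...##|.  b3=0 t=1,i=7
  ...#.|#  b2=1 t=0,i=1
  ....#|.  b1=0 t=0,i=0
  .....|#  b0=1 t=3,i=16
  bits 01010010011100010011110010000101 = 1383152773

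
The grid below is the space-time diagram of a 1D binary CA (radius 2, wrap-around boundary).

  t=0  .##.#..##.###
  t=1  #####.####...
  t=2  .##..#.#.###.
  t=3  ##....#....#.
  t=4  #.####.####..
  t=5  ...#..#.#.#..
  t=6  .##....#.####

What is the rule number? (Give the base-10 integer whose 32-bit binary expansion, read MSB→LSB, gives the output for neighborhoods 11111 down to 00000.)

2640028998

  #####|#  b31=1 t=1,i=2
  ####.|.  b30=0 t=1,i=3
  ###.#|.  b29=0 t=0,i=12
  ###..|#  b28=1 t=1,i=9
  ##.##|#  b27=1 t=0,i=0
  ##.#.|#  b26=1 t=0,i=3
  ##..#|.  b25=0 t=2,i=3
  ##...|#  b24=1 t=1,i=10
  #.###|.  b23=0 t=0,i=10
  #.##.|#  b22=1 t=0,i=1
  #.#.#|.  b21=0 t=2,i=7
  #.#..|#  b20=1 t=0,i=4
  #..##|#  b19=1 t=0,i=6
  #..#.|.  b18=0 t=2,i=4
  #...#|#  b17=1 t=1,i=11
  #....|#  b16=1 t=3,i=3
  .####|#  b15=1 t=1,i=1
  .###.|.  b14=0 t=0,i=11
  .##.#|#  b13=1 t=0,i=2
  .##..|.  b12=0 t=2,i=2
  .#.##|.  b11=0 t=2,i=8
  .#.#.|#  b10=1 t=2,i=6
  .#..#|.  b9=0 t=0,i=5
  .#...|#  b8=1 t=3,i=7
  ..###|.  b7=0 t=1,i=0
  ..##.|#  b6=1 t=0,i=7
  ..#.#|.  b5=0 t=2,i=5
  ..#..|.  b4=0 t=3,i=6
  ...##|.  b3=0 t=1,i=12
  ...#.|#  b2=1 t=3,i=5
  ....#|#  b1=1 t=3,i=4
  .....|.  b0=0 t=5,i=0
  bits 10011101010110111010010101000110 = 2640028998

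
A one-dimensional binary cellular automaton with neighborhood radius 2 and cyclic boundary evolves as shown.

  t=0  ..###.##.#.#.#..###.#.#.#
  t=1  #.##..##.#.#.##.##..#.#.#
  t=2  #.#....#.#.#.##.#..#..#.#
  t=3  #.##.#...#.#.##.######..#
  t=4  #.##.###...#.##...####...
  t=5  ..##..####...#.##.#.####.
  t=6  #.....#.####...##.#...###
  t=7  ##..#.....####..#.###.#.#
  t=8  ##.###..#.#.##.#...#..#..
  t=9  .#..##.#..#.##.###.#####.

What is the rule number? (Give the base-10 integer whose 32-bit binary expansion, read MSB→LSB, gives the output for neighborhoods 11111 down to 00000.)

3514196882

  nb #####: next=#  (t=3,i=18, bit31=1)
  nb ####.: next=#  (t=3,i=20, bit30=1)
  nb ###.#: next=.  (t=0,i=4, bit29=0)
  nb ###..: next=#  (t=3,i=21, bit28=1)
  nb ##.##: next=.  (t=0,i=5, bit27=0)
  nb ##.#.: next=.  (t=0,i=8, bit26=0)
  nb ##..#: next=.  (t=1,i=4, bit25=0)
  nb ##...: next=#  (t=4,i=8, bit24=1)
  nb #.###: next=.  (t=3,i=16, bit23=0)
  nb #.##.: next=#  (t=0,i=6, bit22=1)
  nb #.#.#: next=#  (t=0,i=9, bit21=1)
  nb #.#..: next=#  (t=0,i=13, bit20=1)
  nb #..##: next=.  (t=0,i=1, bit19=0)
  nb #..#.: next=#  (t=1,i=19, bit18=1)
  nb #...#: next=#  (t=3,i=7, bit17=1)
  nb #....: next=.  (t=2,i=4, bit16=0)
  nb .####: next=.  (t=3,i=17, bit15=0)
  nb .###.: next=#  (t=0,i=3, bit14=1)
  nb .##.#: next=#  (t=0,i=7, bit13=1)
  nb .##..: next=.  (t=1,i=3, bit12=0)
  nb .#.##: next=.  (t=1,i=12, bit11=0)
  nb .#.#.: next=.  (t=0,i=10, bit10=0)
  nb .#..#: next=#  (t=0,i=0, bit9=1)
  nb .#...: next=#  (t=2,i=3, bit8=1)
  nb ..###: next=#  (t=0,i=2, bit7=1)
  nb ..##.: next=.  (t=1,i=6, bit6=0)
  nb ..#.#: next=.  (t=1,i=20, bit5=0)
  nb ..#..: next=#  (t=2,i=19, bit4=1)
  nb ...##: next=.  (t=4,i=17, bit3=0)
  nb ...#.: next=.  (t=2,i=6, bit2=0)
  nb ....#: next=#  (t=2,i=5, bit1=1)
  nb .....: next=.  (t=6,i=3, bit0=0)
  bits 11010001011101100110001110010010 = 3514196882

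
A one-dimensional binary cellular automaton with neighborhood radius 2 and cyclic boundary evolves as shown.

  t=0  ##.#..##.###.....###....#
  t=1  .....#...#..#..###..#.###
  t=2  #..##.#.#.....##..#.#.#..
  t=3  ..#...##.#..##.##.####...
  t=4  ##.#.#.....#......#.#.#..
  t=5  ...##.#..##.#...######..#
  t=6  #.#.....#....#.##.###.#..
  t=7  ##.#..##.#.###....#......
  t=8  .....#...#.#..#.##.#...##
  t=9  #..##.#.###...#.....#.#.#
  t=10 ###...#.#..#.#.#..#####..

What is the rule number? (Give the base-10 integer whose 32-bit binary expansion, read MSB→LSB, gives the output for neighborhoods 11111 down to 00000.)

  [31] ##### => #  t=5,i=18
  [30] ####. => #  t=3,i=20
  [29] ###.# => .  t=0,i=1
  [28] ###.. => .  t=0,i=11
  [27] ##.## => .  t=0,i=8
  [26] ##.#. => .  t=0,i=2
  [25] ##..# => #  t=1,i=18
  [24] ##... => #  t=0,i=12
  [23] #.### => #  t=0,i=9
  [22] #.##. => .  t=3,i=15
  [21] #.#.# => #  t=2,i=6
  [20] #.#.. => .  t=0,i=3
  [19] #..## => #  t=0,i=5
  [18] #..#. => .  t=1,i=11
  [17] #...# => .  t=1,i=7
  [16] #.... => .  t=0,i=13
  [15] .#### => .  t=3,i=19
  [14] .###. => .  t=0,i=0
  [13] .##.# => .  t=0,i=7
  [12] .##.. => #  t=2,i=15
  [11] .#.## => .  t=1,i=21
  [10] .#.#. => #  t=2,i=7
  [9] .#..# => .  t=0,i=4
  [8] .#... => #  t=1,i=6
  [7] ..### => #  t=0,i=17
  [6] ..##. => .  t=0,i=6
  [5] ..#.# => #  t=1,i=20
  [4] ..#.. => .  t=1,i=5
  [3] ...## => #  t=0,i=16
  [2] ...#. => #  t=1,i=4
  [1] ....# => #  t=0,i=15
  [0] ..... => .  t=0,i=14
  bits 11000011101010000001010110101110 = 3282572718

3282572718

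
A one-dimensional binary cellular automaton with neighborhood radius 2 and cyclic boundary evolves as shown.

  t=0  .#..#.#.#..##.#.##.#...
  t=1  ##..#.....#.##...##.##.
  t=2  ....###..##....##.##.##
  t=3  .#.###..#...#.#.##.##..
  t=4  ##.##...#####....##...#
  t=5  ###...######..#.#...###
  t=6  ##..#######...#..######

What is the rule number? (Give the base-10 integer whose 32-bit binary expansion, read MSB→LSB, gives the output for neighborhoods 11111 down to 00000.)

  [31] ##### => #  t=4,i=10
  [30] ####. => #  t=4,i=11
  [29] ###.# => #  t=4,i=1
  [28] ###.. => .  t=2,i=6
  [27] ##.## => #  t=1,i=19
  [26] ##.#. => #  t=0,i=13
  [25] ##..# => .  t=1,i=2
  [24] ##... => .  t=1,i=14
  [23] #.### => #  t=3,i=3
  [22] #.##. => .  t=0,i=16
  [21] #.#.# => .  t=0,i=6
  [20] #.#.. => .  t=0,i=8
  [19] #..## => #  t=0,i=10
  [18] #..#. => .  t=0,i=3
  [17] #...# => #  t=1,i=15
  [16] #.... => #  t=0,i=21
  [15] .#### => #  t=4,i=9
  [14] .###. => #  t=2,i=5
  [13] .##.# => #  t=0,i=12
  [12] .##.. => .  t=1,i=1
  [11] .#.## => .  t=0,i=15
  [10] .#.#. => .  t=0,i=5
  [9] .#..# => .  t=0,i=2
  [8] .#... => #  t=0,i=20
  [7] ..### => #  t=2,i=4
  [6] ..##. => .  t=0,i=11
  [5] ..#.# => #  t=0,i=4
  [4] ..#.. => #  t=0,i=1
  [3] ...## => #  t=1,i=16
  [2] ...#. => #  t=0,i=0
  [1] ....# => .  t=0,i=22
  [0] ..... => .  t=1,i=7
  bits 11101100100010111110000110111100 = 3968590268

3968590268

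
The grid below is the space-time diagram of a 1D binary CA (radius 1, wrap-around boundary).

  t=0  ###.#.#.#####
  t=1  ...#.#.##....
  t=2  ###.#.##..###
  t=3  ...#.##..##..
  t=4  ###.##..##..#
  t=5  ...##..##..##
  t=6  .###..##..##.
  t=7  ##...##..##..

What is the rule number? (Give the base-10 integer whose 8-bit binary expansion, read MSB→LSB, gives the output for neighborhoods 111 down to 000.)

  nb ###: next=.  (t=0,i=0, bit7=0)
  nb ##.: next=.  (t=0,i=2, bit6=0)
  nb #.#: next=#  (t=0,i=3, bit5=1)
  nb #..: next=.  (t=1,i=9, bit4=0)
  nb .##: next=#  (t=0,i=8, bit3=1)
  nb .#.: next=.  (t=0,i=4, bit2=0)
  nb ..#: next=#  (t=1,i=2, bit1=1)
  nb ...: next=#  (t=1,i=0, bit0=1)
  bits 00101011 = 43

43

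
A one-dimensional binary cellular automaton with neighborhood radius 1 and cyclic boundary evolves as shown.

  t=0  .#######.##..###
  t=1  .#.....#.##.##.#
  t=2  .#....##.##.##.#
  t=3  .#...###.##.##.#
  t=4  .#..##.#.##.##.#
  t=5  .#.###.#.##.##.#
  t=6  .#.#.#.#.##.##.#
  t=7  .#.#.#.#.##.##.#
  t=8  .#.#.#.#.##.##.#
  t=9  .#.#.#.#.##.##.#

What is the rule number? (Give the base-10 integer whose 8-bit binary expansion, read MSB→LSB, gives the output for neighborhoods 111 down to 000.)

78

  [7] ### => .  t=0,i=2
  [6] ##. => #  t=0,i=7
  [5] #.# => .  t=0,i=0
  [4] #.. => .  t=0,i=11
  [3] .## => #  t=0,i=1
  [2] .#. => #  t=1,i=1
  [1] ..# => #  t=0,i=12
  [0] ... => .  t=1,i=3
  bits 01001110 = 78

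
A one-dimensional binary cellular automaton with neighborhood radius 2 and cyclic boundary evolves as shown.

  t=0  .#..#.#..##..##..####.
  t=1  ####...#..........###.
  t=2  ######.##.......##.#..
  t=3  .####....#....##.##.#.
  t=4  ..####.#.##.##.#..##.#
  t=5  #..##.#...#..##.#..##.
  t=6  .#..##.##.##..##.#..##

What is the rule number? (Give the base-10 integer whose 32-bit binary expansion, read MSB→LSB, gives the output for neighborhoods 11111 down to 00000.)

  #####|#  b31=1 t=2,i=2
  ####.|#  b30=1 t=0,i=19
  ###.#|.  b29=0 t=1,i=20
  ###..|#  b28=1 t=0,i=20
  ##.##|.  b27=0 t=1,i=21
  ##.#.|#  b26=1 t=2,i=18
  ##..#|.  b25=0 t=0,i=11
  ##...|#  b24=1 t=1,i=4
  #.###|#  b23=1 t=1,i=0
  #.##.|.  b22=0 t=2,i=7
  #.#.#|.  b21=0 t=4,i=7
  #.#..|.  b20=0 t=0,i=6
  #..##|.  b19=0 t=0,i=8
  #..#.|#  b18=1 t=0,i=0
  #...#|#  b17=1 t=1,i=5
  #....|.  b16=0 t=1,i=9
  .####|#  b15=1 t=0,i=18
  .###.|#  b14=1 t=1,i=19
  .##.#|#  b13=1 t=2,i=17
  .##..|.  b12=0 t=0,i=10
  .#.##|.  b11=0 t=4,i=8
  .#.#.|.  b10=0 t=0,i=5
  .#..#|#  b9=1 t=0,i=2
  .#...|#  b8=1 t=1,i=8
  ..###|.  b7=0 t=0,i=17
  ..##.|.  b6=0 t=0,i=9
  ..#.#|.  b5=0 t=0,i=4
  ..#..|#  b4=1 t=0,i=1
  ...##|#  b3=1 t=1,i=17
  ...#.|.  b2=0 t=1,i=6
  ....#|#  b1=1 t=1,i=16
  .....|.  b0=0 t=1,i=10
  bits 11010101100001101110001100011010 = 3582386970

3582386970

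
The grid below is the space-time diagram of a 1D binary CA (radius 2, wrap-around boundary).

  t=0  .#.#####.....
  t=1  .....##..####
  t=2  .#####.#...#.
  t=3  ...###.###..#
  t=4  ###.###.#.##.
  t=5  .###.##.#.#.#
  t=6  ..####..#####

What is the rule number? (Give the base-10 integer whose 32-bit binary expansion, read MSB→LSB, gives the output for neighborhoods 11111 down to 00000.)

3933685579

  #####|#  b31=1 t=0,i=5
  ####.|#  b30=1 t=0,i=6
  ###.#|#  b29=1 t=2,i=5
  ###..|.  b28=0 t=0,i=7
  ##.##|#  b27=1 t=3,i=6
  ##.#.|.  b26=0 t=2,i=6
  ##..#|#  b25=1 t=1,i=7
  ##...|.  b24=0 t=0,i=8
  #.###|.  b23=0 t=0,i=3
  #.##.|#  b22=1 t=4,i=10
  #.#.#|#  b21=1 t=4,i=8
  #.#..|#  b20=1 t=2,i=7
  #..##|.  b19=0 t=1,i=8
  #..#.|#  b18=1 t=3,i=11
  #...#|#  b17=1 t=2,i=9
  #....|#  b16=1 t=0,i=9
  .####|.  b15=0 t=0,i=4
  .###.|#  b14=1 t=3,i=4
  .##.#|.  b13=0 t=4,i=11
  .##..|.  b12=0 t=1,i=6
  .#.##|.  b11=0 t=0,i=2
  .#.#.|#  b10=1 t=5,i=9
  .#..#|#  b9=1 t=2,i=12
  .#...|#  b8=1 t=2,i=8
  ..###|.  b7=0 t=1,i=9
  ..##.|#  b6=1 t=1,i=5
  ..#.#|.  b5=0 t=0,i=1
  ..#..|.  b4=0 t=2,i=11
  ...##|#  b3=1 t=1,i=4
  ...#.|.  b2=0 t=0,i=0
  ....#|#  b1=1 t=0,i=12
  .....|#  b0=1 t=0,i=10
  bits 11101010011101110100011101001011 = 3933685579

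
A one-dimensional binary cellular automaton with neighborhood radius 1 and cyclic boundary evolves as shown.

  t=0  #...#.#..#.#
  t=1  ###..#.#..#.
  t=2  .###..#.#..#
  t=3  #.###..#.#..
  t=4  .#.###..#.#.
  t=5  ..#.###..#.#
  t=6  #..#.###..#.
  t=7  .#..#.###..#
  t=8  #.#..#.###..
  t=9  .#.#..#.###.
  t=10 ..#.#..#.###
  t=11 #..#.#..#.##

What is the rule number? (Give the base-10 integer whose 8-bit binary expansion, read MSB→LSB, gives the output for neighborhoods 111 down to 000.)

  nb ###: next=#  (t=1,i=1, bit7=1)
  nb ##.: next=#  (t=0,i=0, bit6=1)
  nb #.#: next=#  (t=0,i=5, bit5=1)
  nb #..: next=#  (t=0,i=1, bit4=1)
  nb .##: next=.  (t=0,i=11, bit3=0)
  nb .#.: next=.  (t=0,i=4, bit2=0)
  nb ..#: next=.  (t=0,i=3, bit1=0)
  nb ...: next=#  (t=0,i=2, bit0=1)
  bits 11110001 = 241

241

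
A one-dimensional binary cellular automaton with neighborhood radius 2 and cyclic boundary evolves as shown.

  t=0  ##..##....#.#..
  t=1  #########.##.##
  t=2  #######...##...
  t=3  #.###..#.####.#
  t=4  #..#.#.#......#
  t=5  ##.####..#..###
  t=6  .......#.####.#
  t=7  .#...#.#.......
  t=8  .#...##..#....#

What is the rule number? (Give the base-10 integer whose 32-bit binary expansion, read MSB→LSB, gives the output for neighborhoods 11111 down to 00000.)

2204727034

  [31] ##### => #  t=1,i=0
  [30] ####. => .  t=1,i=7
  [29] ###.# => .  t=1,i=8
  [28] ###.. => .  t=2,i=6
  [27] ##.## => .  t=1,i=9
  [26] ##.#. => .  t=6,i=13
  [25] ##..# => #  t=0,i=2
  [24] ##... => #  t=0,i=6
  [23] #.### => .  t=1,i=13
  [22] #.##. => #  t=1,i=10
  [21] #.#.# => #  t=4,i=5
  [20] #.#.. => .  t=0,i=12
  [19] #..## => #  t=0,i=3
  [18] #..#. => .  t=3,i=6
  [17] #...# => .  t=2,i=8
  [16] #.... => #  t=0,i=7
  [15] .#### => .  t=1,i=14
  [14] .###. => #  t=3,i=3
  [13] .##.# => #  t=1,i=11
  [12] .##.. => #  t=0,i=1
  [11] .#.## => .  t=3,i=8
  [10] .#.#. => #  t=0,i=11
  [9] .#..# => #  t=0,i=13
  [8] .#... => .  t=4,i=8
  [7] ..### => #  t=2,i=0
  [6] ..##. => #  t=0,i=0
  [5] ..#.# => #  t=0,i=10
  [4] ..#.. => #  t=5,i=9
  [3] ...## => #  t=2,i=9
  [2] ...#. => .  t=0,i=9
  [1] ....# => #  t=0,i=8
  [0] ..... => .  t=4,i=10
  bits 10000011011010010111011011111010 = 2204727034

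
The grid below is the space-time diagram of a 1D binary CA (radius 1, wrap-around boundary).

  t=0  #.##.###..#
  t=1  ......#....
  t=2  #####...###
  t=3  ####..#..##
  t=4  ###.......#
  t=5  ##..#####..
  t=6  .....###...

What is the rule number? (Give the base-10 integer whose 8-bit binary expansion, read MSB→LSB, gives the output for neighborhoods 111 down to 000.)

129

  ###|#  b7=1 t=0,i=6
  ##.|.  b6=0 t=0,i=0
  #.#|.  b5=0 t=0,i=1
  #..|.  b4=0 t=0,i=8
  .##|.  b3=0 t=0,i=2
  .#.|.  b2=0 t=1,i=6
  ..#|.  b1=0 t=0,i=9
  ...|#  b0=1 t=1,i=0
  bits 10000001 = 129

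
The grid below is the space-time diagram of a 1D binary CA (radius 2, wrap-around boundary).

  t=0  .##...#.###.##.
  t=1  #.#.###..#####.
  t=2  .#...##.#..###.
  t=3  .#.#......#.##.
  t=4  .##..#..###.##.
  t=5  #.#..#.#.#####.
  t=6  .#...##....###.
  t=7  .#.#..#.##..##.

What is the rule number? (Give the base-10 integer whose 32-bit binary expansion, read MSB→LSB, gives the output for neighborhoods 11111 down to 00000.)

4165686326

  nb #####: next=#  (t=1,i=11, bit31=1)
  nb ####.: next=#  (t=1,i=12, bit30=1)
  nb ###.#: next=#  (t=0,i=10, bit29=1)
  nb ###..: next=#  (t=1,i=6, bit28=1)
  nb ##.##: next=#  (t=0,i=11, bit27=1)
  nb ##.#.: next=.  (t=1,i=14, bit26=0)
  nb ##..#: next=.  (t=0,i=14, bit25=0)
  nb ##...: next=.  (t=0,i=3, bit24=0)
  nb #.###: next=.  (t=0,i=8, bit23=0)
  nb #.##.: next=#  (t=0,i=12, bit22=1)
  nb #.#.#: next=.  (t=1,i=0, bit21=0)
  nb #.#..: next=.  (t=2,i=8, bit20=0)
  nb #..##: next=#  (t=0,i=0, bit19=1)
  nb #..#.: next=.  (t=2,i=0, bit18=0)
  nb #...#: next=#  (t=0,i=4, bit17=1)
  nb #....: next=#  (t=3,i=5, bit16=1)
  nb .####: next=.  (t=1,i=10, bit15=0)
  nb .###.: next=#  (t=0,i=9, bit14=1)
  nb .##.#: next=.  (t=2,i=6, bit13=0)
  nb .##..: next=#  (t=0,i=2, bit12=1)
  nb .#.##: next=.  (t=0,i=7, bit11=0)
  nb .#.#.: next=#  (t=1,i=1, bit10=1)
  nb .#..#: next=.  (t=2,i=9, bit9=0)
  nb .#...: next=.  (t=2,i=2, bit8=0)
  nb ..###: next=.  (t=1,i=9, bit7=0)
  nb ..##.: next=.  (t=0,i=1, bit6=0)
  nb ..#.#: next=#  (t=0,i=6, bit5=1)
  nb ..#..: next=#  (t=2,i=1, bit4=1)
  nb ...##: next=.  (t=2,i=4, bit3=0)
  nb ...#.: next=#  (t=0,i=5, bit2=1)
  nb ....#: next=#  (t=3,i=8, bit1=1)
  nb .....: next=.  (t=3,i=6, bit0=0)
  bits 11111000010010110101010000110110 = 4165686326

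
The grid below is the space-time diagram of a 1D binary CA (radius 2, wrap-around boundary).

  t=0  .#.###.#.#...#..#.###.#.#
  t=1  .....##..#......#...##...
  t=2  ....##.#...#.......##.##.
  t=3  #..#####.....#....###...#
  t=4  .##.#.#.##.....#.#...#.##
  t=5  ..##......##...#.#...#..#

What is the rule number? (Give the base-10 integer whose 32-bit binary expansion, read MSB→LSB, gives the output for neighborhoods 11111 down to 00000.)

1729732712

  #####|.  b31=0 t=3,i=5
  ####.|#  b30=1 t=3,i=6
  ###.#|#  b29=1 t=0,i=5
  ###..|.  b28=0 t=3,i=7
  ##.##|.  b27=0 t=2,i=21
  ##.#.|#  b26=1 t=0,i=6
  ##..#|#  b25=1 t=1,i=7
  ##...|#  b24=1 t=1,i=22
  #.###|.  b23=0 t=0,i=3
  #.##.|.  b22=0 t=2,i=22
  #.#.#|.  b21=0 t=0,i=1
  #.#..|#  b20=1 t=0,i=9
  #..##|#  b19=1 t=3,i=2
  #..#.|.  b18=0 t=0,i=15
  #...#|.  b17=0 t=0,i=11
  #....|#  b16=1 t=1,i=11
  .####|#  b15=1 t=3,i=4
  .###.|.  b14=0 t=0,i=4
  .##.#|#  b13=1 t=2,i=5
  .##..|.  b12=0 t=1,i=6
  .#.##|.  b11=0 t=0,i=2
  .#.#.|.  b10=0 t=0,i=0
  .#..#|.  b9=0 t=0,i=14
  .#...|.  b8=0 t=0,i=10
  ..###|.  b7=0 t=3,i=3
  ..##.|#  b6=1 t=1,i=5
  ..#.#|#  b5=1 t=0,i=16
  ..#..|.  b4=0 t=0,i=13
  ...##|#  b3=1 t=1,i=4
  ...#.|.  b2=0 t=0,i=12
  ....#|.  b1=0 t=1,i=3
  .....|.  b0=0 t=1,i=0
  bits 01100111000110011010000001101000 = 1729732712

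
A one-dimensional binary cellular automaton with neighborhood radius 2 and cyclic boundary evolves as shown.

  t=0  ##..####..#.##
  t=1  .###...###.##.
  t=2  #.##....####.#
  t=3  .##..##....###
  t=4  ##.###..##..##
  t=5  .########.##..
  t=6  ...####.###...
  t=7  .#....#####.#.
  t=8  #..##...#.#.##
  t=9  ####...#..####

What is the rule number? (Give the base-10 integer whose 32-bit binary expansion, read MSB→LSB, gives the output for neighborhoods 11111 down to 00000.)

  ##### -> #   bit 31 = 1  t=5,i=3
  ####. -> .   bit 30 = 0  t=0,i=0
  ###.# -> #   bit 29 = 1  t=1,i=9
  ###.. -> #   bit 28 = 1  t=0,i=1
  ##.## -> #   bit 27 = 1  t=1,i=10
  ##.#. -> .   bit 26 = 0  t=7,i=11
  ##..# -> #   bit 25 = 1  t=0,i=2
  ##... -> .   bit 24 = 0  t=1,i=4
  #.### -> #   bit 23 = 1  t=0,i=12
  #.##. -> #   bit 22 = 1  t=1,i=11
  #.#.# -> #   bit 21 = 1  t=8,i=10
  #.#.. -> #   bit 20 = 1  t=7,i=12
  #..## -> #   bit 19 = 1  t=0,i=3
  #..#. -> #   bit 18 = 1  t=0,i=9
  #...# -> .   bit 17 = 0  t=1,i=5
  #.... -> #   bit 16 = 1  t=2,i=5
  .#### -> .   bit 15 = 0  t=0,i=5
  .###. -> #   bit 14 = 1  t=1,i=2
  .##.# -> .   bit 13 = 0  t=2,i=0
  .##.. -> .   bit 12 = 0  t=1,i=12
  .#.## -> #   bit 11 = 1  t=0,i=11
  .#.#. -> .   bit 10 = 0  t=8,i=9
  .#..# -> #   bit 9 = 1  t=7,i=13
  .#... -> .   bit 8 = 0  t=7,i=2
  ..### -> .   bit 7 = 0  t=0,i=4
  ..##. -> #   bit 6 = 1  t=3,i=5
  ..#.# -> .   bit 5 = 0  t=0,i=10
  ..#.. -> .   bit 4 = 0  t=7,i=1
  ...## -> .   bit 3 = 0  t=1,i=6
  ...#. -> #   bit 2 = 1  t=8,i=7
  ....# -> #   bit 1 = 1  t=2,i=6
  ..... -> .   bit 0 = 0  t=6,i=0
  bits 10111010111111010100101001000110 = 3137161798

3137161798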